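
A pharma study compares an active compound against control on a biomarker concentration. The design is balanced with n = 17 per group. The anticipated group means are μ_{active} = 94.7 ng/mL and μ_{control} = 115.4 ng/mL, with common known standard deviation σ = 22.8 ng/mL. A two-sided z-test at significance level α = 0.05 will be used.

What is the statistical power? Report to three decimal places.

Standardized effect: d = |μ_{active} − μ_{control}| / σ = |94.7 − 115.4| / 22.8 = 0.9079
Noncentrality parameter: δ = d·√(n/2) = 0.9079 × √(17/2) = 2.6469
Critical value for a two-sided test at α = 0.05: z_{α/2} = 1.960.
Power = Φ(δ − 1.960) + Φ(−δ − 1.960) = Φ(0.687) + Φ(-4.607) = 0.7540 + 0.0000 = 0.7540.

Power ≈ 0.754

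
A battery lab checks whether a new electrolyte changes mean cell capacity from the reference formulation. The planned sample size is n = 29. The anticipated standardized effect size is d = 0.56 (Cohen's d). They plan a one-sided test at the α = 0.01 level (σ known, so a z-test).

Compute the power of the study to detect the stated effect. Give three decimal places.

Noncentrality parameter: δ = d·√n = 0.56 × √29 = 3.0157
Critical value for a one-sided test at α = 0.01: z_α = 2.326.
Power = P(Z > 2.326 − δ) = Φ(0.689) = 0.7547.

Power ≈ 0.755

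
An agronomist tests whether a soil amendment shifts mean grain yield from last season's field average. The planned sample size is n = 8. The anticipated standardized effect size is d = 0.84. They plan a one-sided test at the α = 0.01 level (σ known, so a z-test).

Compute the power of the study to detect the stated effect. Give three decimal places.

Power ≈ 0.520

Noncentrality parameter: λ = d·√n = 0.84 × √8 = 2.3759
One-sided α = 0.01 → critical value z_{0.01} = 2.326.
Power = P(Z > 2.326 − λ) = Φ(0.050) = 0.5198.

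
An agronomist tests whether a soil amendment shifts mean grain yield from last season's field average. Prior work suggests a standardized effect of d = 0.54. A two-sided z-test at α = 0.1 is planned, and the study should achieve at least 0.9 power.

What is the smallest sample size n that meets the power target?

n = 30

For power 0.9 need Φ(δ − z_{0.05}) = 0.9, so δ = z_{0.05} + z_{0.10} = 1.645 + 1.282 = 2.926.
(Ignoring the negligible lower-tail rejection probability gives the usual closed-form inversion.)
δ = d·√n ⇒ n = (δ/d)² = (2.926 / 0.54)² = 29.37.
Rounding up, n = 30.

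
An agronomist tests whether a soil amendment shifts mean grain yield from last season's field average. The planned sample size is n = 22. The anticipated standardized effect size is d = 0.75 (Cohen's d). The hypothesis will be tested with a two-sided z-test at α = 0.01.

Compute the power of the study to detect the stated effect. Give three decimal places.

Power ≈ 0.827

Noncentrality parameter: δ = d·√n = 0.75 × √22 = 3.5178
Two-sided α = 0.01 → critical value z_{0.005} = 2.576.
Power = Φ(δ − 2.576) + Φ(−δ − 2.576) = Φ(0.942) + Φ(-6.094) = 0.8269 + 0.0000 = 0.8269.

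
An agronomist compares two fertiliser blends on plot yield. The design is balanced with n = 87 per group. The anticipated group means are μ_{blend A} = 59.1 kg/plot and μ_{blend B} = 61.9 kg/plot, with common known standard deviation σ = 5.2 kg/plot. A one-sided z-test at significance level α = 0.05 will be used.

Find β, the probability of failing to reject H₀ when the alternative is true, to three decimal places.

Standardized effect: d = |μ_{blend A} − μ_{blend B}| / σ = |59.1 − 61.9| / 5.2 = 0.5385
Noncentrality parameter: δ = d·√(n/2) = 0.5385 × √(87/2) = 3.5514
Critical value for a one-sided test at α = 0.05: z_α = 1.645.
Power = Φ(δ − 1.645) = Φ(1.907) = 0.9717.
Type II error: β = 1 − power = 1 − 0.9717 = 0.0283.

β ≈ 0.028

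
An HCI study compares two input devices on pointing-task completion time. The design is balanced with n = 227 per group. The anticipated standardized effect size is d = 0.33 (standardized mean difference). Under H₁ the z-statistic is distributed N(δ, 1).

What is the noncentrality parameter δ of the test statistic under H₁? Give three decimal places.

The noncentrality parameter scales effect size by the design's sample-size factor: δ = d·√(n/2) = 0.33 × √(227/2) = 3.5157

δ ≈ 3.516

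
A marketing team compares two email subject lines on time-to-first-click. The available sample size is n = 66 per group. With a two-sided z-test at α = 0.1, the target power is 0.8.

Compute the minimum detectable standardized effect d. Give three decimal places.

d ≈ 0.433

Need Φ(δ − 1.645) = 0.8, so δ = 1.645 + 0.842 = 2.486.
(The second rejection-region term Φ(−δ − z_{α/2}) is negligible and dropped.)
δ = d·√(n/2) ⇒ d = δ/√(n/2) = 2.486/√(66/2) = 0.4328.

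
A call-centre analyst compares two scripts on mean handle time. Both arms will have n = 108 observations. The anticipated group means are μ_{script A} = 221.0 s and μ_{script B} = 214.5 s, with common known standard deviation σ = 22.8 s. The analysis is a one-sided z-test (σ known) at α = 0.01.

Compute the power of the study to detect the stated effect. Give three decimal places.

Standardized effect: d = |μ_{script A} − μ_{script B}| / σ = |221.0 − 214.5| / 22.8 = 0.2851
Noncentrality parameter: δ = d·√(n/2) = 0.2851 × √(108/2) = 2.0950
One-sided α = 0.01 → critical value z_{0.01} = 2.326.
Power = P(Z > 2.326 − δ) = Φ(-0.231) = 0.4085.

Power ≈ 0.409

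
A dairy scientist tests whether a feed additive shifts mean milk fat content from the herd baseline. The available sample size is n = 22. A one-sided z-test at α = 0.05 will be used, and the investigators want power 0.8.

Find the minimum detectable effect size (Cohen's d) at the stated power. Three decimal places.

Required noncentrality: δ = z_{0.05} + z_{0.20} = 1.645 + 0.842 = 2.486.
δ = d·√n ⇒ d = δ/√n = 2.486/√22 = 0.5301.

d ≈ 0.530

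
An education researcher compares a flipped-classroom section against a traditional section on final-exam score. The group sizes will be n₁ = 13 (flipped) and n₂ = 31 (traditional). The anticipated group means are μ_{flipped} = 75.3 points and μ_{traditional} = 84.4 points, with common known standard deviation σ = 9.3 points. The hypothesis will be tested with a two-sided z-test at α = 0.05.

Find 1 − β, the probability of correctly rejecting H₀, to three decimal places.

Power ≈ 0.842

Standardized effect: d = |μ_{flipped} − μ_{traditional}| / σ = |75.3 − 84.4| / 9.3 = 0.9785
Noncentrality parameter: δ = d / √(1/n₁ + 1/n₂) = 0.9785 / √(1/13 + 1/31) = 2.9613
Critical value for a two-sided test at α = 0.05: z_{α/2} = 1.960.
Power = Φ(δ − 1.960) + Φ(−δ − 1.960) = Φ(1.001) + Φ(-4.921) = 0.8417 + 0.0000 = 0.8417.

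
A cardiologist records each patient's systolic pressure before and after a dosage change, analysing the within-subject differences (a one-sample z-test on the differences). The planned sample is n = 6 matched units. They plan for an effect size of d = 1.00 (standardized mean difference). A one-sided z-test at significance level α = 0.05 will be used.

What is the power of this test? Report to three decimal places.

Noncentrality parameter: δ = d·√n = 1.00 × √6 = 2.4495
One-sided α = 0.05 → critical value z_{0.05} = 1.645.
Power = P(Z > 1.645 − δ) = Φ(0.805) = 0.7895.

Power ≈ 0.789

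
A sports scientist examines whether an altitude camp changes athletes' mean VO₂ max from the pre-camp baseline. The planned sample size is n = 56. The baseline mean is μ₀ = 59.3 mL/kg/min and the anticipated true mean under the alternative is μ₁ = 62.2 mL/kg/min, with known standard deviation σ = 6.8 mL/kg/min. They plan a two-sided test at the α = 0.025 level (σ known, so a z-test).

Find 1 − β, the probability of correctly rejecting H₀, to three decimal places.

Standardized effect: d = |μ₁ − μ₀| / σ = |62.2 − 59.3| / 6.8 = 0.4265
Noncentrality parameter: δ = d·√n = 0.4265 × √56 = 3.1914
Critical value for a two-sided test at α = 0.025: z_{α/2} = 2.241.
Power = Φ(δ − 2.241) + Φ(−δ − 2.241) = Φ(0.950) + Φ(-5.433) = 0.8289 + 0.0000 = 0.8289.

Power ≈ 0.829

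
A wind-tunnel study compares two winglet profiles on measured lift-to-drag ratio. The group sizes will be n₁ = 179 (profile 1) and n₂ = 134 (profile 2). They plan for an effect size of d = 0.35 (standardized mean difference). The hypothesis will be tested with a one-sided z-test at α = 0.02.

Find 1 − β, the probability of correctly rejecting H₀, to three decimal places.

Power ≈ 0.844

Noncentrality parameter: δ = d / √(1/n₁ + 1/n₂) = 0.35 / √(1/179 + 1/134) = 3.0639
One-sided α = 0.02 → critical value z_{0.02} = 2.054.
Power = P(Z > 2.054 − δ) = Φ(1.010) = 0.8438.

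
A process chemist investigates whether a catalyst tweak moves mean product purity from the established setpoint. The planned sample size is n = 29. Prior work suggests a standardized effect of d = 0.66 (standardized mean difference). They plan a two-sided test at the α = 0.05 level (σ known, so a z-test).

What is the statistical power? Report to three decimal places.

Noncentrality parameter: λ = d·√n = 0.66 × √29 = 3.5542
Two-sided α = 0.05 → critical value z_{0.025} = 1.960.
Power = Φ(λ − 1.960) + Φ(−λ − 1.960) = Φ(1.594) + Φ(-5.514) = 0.9446 + 0.0000 = 0.9446.

Power ≈ 0.945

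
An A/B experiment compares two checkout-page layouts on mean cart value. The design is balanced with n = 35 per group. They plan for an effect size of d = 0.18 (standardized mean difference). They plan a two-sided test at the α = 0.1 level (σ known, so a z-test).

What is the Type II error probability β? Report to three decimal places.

Noncentrality parameter: δ = d·√(n/2) = 0.18 × √(35/2) = 0.7530
Two-sided α = 0.1 → critical value z_{0.05} = 1.645.
Power = Φ(δ − 1.645) + Φ(−δ − 1.645) = Φ(-0.892) + Φ(-2.398) = 0.1862 + 0.0082 = 0.1945.
Type II error: β = 1 − power = 1 − 0.1945 = 0.8055.

β ≈ 0.806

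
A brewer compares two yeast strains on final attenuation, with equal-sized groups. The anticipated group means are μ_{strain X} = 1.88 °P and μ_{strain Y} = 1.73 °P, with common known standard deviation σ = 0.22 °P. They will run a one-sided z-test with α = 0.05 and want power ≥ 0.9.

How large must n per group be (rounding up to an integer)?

Standardized effect: d = |μ_{strain X} − μ_{strain Y}| / σ = |1.88 − 1.73| / 0.22 = 0.6818
For power 0.9 need Φ(δ − z_{0.05}) = 0.9, so δ = z_{0.05} + z_{0.10} = 1.645 + 1.282 = 2.926.
δ = d·√(n/2) ⇒ n = 2(δ/d)² = 2 × (2.926 / 0.6818)² = 36.84.
Round up to the next whole unit.

n = 37 per group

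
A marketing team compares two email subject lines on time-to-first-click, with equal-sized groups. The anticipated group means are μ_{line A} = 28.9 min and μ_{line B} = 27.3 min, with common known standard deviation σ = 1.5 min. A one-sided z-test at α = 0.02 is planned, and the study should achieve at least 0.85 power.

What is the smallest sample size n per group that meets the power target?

Standardized effect: d = |μ_{line A} − μ_{line B}| / σ = |28.9 − 27.3| / 1.5 = 1.0667
Set Φ(δ − 2.054) = 0.85; then δ − 2.054 = Φ⁻¹(0.85) = 1.036, giving δ = 3.090.
δ = d·√(n/2) ⇒ n = 2(δ/d)² = 2 × (3.090 / 1.0667)² = 16.79.
Rounding up, n = 17 per group.

n = 17 per group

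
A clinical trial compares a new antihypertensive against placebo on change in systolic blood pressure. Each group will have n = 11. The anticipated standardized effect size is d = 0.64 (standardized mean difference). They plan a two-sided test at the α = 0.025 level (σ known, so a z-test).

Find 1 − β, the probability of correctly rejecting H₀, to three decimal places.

Noncentrality parameter: δ = d·√(n/2) = 0.64 × √(11/2) = 1.5009
Two-sided α = 0.025 → critical value z_{0.0125} = 2.241.
Power = Φ(δ − 2.241) + Φ(−δ − 2.241) = Φ(-0.740) + Φ(-3.742) = 0.2295 + 0.0001 = 0.2296.

Power ≈ 0.230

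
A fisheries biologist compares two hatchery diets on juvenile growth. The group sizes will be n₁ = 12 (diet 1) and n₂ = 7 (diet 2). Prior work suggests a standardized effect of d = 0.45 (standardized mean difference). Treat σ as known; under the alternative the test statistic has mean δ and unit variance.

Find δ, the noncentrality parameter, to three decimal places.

δ ≈ 0.946

δ = d / √(1/n₁ + 1/n₂) = 0.45 / √(1/12 + 1/7) = 0.9462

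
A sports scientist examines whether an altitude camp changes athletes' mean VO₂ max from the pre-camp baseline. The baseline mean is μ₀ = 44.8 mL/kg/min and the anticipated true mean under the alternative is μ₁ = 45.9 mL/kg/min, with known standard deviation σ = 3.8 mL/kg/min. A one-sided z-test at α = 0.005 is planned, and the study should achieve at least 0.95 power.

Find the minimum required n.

n = 213

Standardized effect: d = |μ₁ − μ₀| / σ = |45.9 − 44.8| / 3.8 = 0.2895
For power 0.95 need Φ(δ − z_{0.005}) = 0.95, so δ = z_{0.005} + z_{0.05} = 2.576 + 1.645 = 4.221.
δ = d·√n ⇒ n = (δ/d)² = (4.221 / 0.2895)² = 212.59.
Rounding up, n = 213.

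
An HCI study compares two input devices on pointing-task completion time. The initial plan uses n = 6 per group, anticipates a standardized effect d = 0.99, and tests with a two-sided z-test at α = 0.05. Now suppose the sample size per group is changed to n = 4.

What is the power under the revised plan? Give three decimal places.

With n = 4 per group: δ = d·√(n/2) = 0.99 × √(4/2) = 1.4001. Critical value z_{0.025} = 1.960.
Revised power = Φ(δ − 1.960) + Φ(−δ − 1.960) = Φ(-0.560) + Φ(-3.360) = 0.2878 + 0.0004 = 0.2882.

Power ≈ 0.288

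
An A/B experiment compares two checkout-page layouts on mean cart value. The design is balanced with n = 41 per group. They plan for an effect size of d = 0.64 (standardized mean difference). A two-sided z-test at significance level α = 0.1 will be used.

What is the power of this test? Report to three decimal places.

Noncentrality parameter: δ = d·√(n/2) = 0.64 × √(41/2) = 2.8977
Critical value for a two-sided test at α = 0.1: z_{α/2} = 1.645.
Power = Φ(δ − 1.645) + Φ(−δ − 1.645) = Φ(1.253) + Φ(-4.543) = 0.8949 + 0.0000 = 0.8949.

Power ≈ 0.895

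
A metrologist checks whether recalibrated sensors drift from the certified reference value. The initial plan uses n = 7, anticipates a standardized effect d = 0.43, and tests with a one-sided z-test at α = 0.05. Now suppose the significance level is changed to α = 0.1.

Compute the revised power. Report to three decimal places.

δ = d·√n = 0.43 × √7 = 1.1377 (unchanged). New critical value: z_{0.1} = 1.282.
Revised power = P(Z > 1.282 − δ) = Φ(-0.144) = 0.4428.

Power ≈ 0.443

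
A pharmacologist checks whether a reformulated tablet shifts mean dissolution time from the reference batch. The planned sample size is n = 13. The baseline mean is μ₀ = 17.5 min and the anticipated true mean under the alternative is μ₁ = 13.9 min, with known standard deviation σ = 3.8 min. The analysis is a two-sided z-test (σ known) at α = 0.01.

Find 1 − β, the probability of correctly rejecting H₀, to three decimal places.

Standardized effect: d = |μ₁ − μ₀| / σ = |13.9 − 17.5| / 3.8 = 0.9474
Noncentrality parameter: δ = d·√n = 0.9474 × √13 = 3.4158
Two-sided α = 0.01 → critical value z_{0.005} = 2.576.
Power = Φ(δ − 2.576) + Φ(−δ − 2.576) = Φ(0.840) + Φ(-5.992) = 0.7995 + 0.0000 = 0.7995.

Power ≈ 0.800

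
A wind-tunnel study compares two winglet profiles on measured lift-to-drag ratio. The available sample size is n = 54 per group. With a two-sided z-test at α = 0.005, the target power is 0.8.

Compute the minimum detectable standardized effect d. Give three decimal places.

d ≈ 0.702

Need Φ(δ − 2.807) = 0.8, so δ = 2.807 + 0.842 = 3.649.
(The second rejection-region term Φ(−δ − z_{α/2}) is negligible and dropped.)
δ = d·√(n/2) ⇒ d = δ/√(n/2) = 3.649/√(54/2) = 0.7022.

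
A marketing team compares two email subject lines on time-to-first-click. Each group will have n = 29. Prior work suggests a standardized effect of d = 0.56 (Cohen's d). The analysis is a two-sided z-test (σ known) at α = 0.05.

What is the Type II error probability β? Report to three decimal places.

Noncentrality parameter: δ = d·√(n/2) = 0.56 × √(29/2) = 2.1324
Two-sided α = 0.05 → critical value z_{0.025} = 1.960.
Power = Φ(δ − 1.960) + Φ(−δ − 1.960) = Φ(0.172) + Φ(-4.092) = 0.5685 + 0.0000 = 0.5685.
Type II error: β = 1 − power = 1 − 0.5685 = 0.4315.

β ≈ 0.432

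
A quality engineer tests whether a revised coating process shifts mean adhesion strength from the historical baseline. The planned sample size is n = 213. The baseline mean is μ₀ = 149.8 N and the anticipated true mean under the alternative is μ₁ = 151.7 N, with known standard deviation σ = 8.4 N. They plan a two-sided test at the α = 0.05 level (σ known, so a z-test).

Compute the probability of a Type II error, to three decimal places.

β ≈ 0.090

Standardized effect: d = |μ₁ − μ₀| / σ = |151.7 − 149.8| / 8.4 = 0.2262
Noncentrality parameter: δ = d·√n = 0.2262 × √213 = 3.3011
Critical value for a two-sided test at α = 0.05: z_{α/2} = 1.960.
Power = Φ(δ − 1.960) + Φ(−δ − 1.960) = Φ(1.341) + Φ(-5.261) = 0.9101 + 0.0000 = 0.9101.
Type II error: β = 1 − power = 1 − 0.9101 = 0.0899.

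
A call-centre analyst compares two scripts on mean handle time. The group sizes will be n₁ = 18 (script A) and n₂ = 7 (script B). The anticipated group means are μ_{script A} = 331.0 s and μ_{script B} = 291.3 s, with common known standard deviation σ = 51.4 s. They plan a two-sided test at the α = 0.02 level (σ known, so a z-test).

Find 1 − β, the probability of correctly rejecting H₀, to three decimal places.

Power ≈ 0.277

Standardized effect: d = |μ_{script A} − μ_{script B}| / σ = |331.0 − 291.3| / 51.4 = 0.7724
Noncentrality parameter: δ = d / √(1/n₁ + 1/n₂) = 0.7724 / √(1/18 + 1/7) = 1.7340
Critical value for a two-sided test at α = 0.02: z_{α/2} = 2.326.
Power = Φ(δ − 2.326) + Φ(−δ − 2.326) = Φ(-0.592) + Φ(-4.060) = 0.2768 + 0.0000 = 0.2768.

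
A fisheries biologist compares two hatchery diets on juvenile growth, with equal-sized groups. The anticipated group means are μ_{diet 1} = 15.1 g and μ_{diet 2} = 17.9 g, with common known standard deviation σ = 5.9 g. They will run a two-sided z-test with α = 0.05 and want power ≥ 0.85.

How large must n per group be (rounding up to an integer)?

n = 80 per group

Standardized effect: d = |μ_{diet 1} − μ_{diet 2}| / σ = |15.1 − 17.9| / 5.9 = 0.4746
Set Φ(δ − 1.960) = 0.85; then δ − 1.960 = Φ⁻¹(0.85) = 1.036, giving δ = 2.996.
(Ignoring the negligible lower-tail rejection probability gives the usual closed-form inversion.)
δ = d·√(n/2) ⇒ n = 2(δ/d)² = 2 × (2.996 / 0.4746)² = 79.73.
Rounding up, n = 80 per group.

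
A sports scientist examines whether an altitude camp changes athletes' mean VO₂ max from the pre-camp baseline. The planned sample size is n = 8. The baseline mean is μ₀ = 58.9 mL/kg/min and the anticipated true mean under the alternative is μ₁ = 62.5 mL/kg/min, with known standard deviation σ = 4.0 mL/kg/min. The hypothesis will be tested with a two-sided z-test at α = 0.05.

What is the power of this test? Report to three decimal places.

Standardized effect: d = |μ₁ − μ₀| / σ = |62.5 − 58.9| / 4.0 = 0.9000
Noncentrality parameter: δ = d·√n = 0.9000 × √8 = 2.5456
Critical value for a two-sided test at α = 0.05: z_{α/2} = 1.960.
Power = Φ(δ − 1.960) + Φ(−δ − 1.960) = Φ(0.586) + Φ(-4.506) = 0.7209 + 0.0000 = 0.7209.

Power ≈ 0.721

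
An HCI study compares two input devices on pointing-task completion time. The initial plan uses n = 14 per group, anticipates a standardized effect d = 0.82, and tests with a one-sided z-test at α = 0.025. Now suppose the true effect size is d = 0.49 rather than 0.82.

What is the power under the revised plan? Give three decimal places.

With d = 0.49: δ = d·√(n/2) = 0.49 × √(14/2) = 1.2964. Critical value z_{0.025} = 1.960.
Revised power = Φ(δ − 1.960) = Φ(-0.664) = 0.2535.

Power ≈ 0.253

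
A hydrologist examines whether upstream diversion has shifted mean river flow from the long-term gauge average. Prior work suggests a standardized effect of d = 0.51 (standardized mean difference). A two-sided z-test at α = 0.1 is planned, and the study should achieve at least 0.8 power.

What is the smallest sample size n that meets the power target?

For power 0.8 need Φ(δ − z_{0.05}) = 0.8, so δ = z_{0.05} + z_{0.20} = 1.645 + 0.842 = 2.486.
(For δ > 0 the lower-tail rejection region contributes negligibly to power, so the one-term inversion is standard.)
δ = d·√n ⇒ n = (δ/d)² = (2.486 / 0.51)² = 23.77.
Round up to the next whole unit.

n = 24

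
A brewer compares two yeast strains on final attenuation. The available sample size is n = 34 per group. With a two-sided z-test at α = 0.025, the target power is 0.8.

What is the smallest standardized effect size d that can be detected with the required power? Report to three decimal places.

Need Φ(δ − 2.241) = 0.8, so δ = 2.241 + 0.842 = 3.083.
(Lower-tail contribution to power is negligible for δ > 0.)
δ = d·√(n/2) ⇒ d = δ/√(n/2) = 3.083/√(34/2) = 0.7477.

d ≈ 0.748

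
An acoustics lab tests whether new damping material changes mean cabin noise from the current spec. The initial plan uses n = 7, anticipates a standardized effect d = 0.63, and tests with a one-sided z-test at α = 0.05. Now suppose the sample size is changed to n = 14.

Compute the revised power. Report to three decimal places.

Power ≈ 0.762

With n = 14: δ = d·√n = 0.63 × √14 = 2.3572. Critical value z_{0.05} = 1.645.
Revised power = Φ(δ − 1.645) = Φ(0.712) = 0.7619.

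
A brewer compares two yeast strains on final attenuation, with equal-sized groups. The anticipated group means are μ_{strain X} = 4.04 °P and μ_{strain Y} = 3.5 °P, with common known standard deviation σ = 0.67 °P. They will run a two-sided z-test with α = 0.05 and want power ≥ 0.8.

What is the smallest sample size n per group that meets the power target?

n = 25 per group

Standardized effect: d = |μ_{strain X} − μ_{strain Y}| / σ = |4.04 − 3.5| / 0.67 = 0.8060
Set Φ(δ − 1.960) = 0.8; then δ − 1.960 = Φ⁻¹(0.8) = 0.842, giving δ = 2.802.
(The Φ(−δ − z_{α/2}) term is vanishingly small for δ > 0 and is dropped in the standard sample-size formula.)
δ = d·√(n/2) ⇒ n = 2(δ/d)² = 2 × (2.802 / 0.8060)² = 24.17.
Round up to the next whole unit.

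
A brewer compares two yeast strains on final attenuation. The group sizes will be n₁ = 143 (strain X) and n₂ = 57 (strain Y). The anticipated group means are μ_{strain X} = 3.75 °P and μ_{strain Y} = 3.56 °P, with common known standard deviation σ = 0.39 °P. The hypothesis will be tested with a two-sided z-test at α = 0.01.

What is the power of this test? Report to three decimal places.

Standardized effect: d = |μ_{strain X} − μ_{strain Y}| / σ = |3.75 − 3.56| / 0.39 = 0.4872
Noncentrality parameter: λ = d / √(1/n₁ + 1/n₂) = 0.4872 / √(1/143 + 1/57) = 3.1101
Critical value for a two-sided test at α = 0.01: z_{α/2} = 2.576.
Power = Φ(λ − 2.576) + Φ(−λ − 2.576) = Φ(0.534) + Φ(-5.686) = 0.7034 + 0.0000 = 0.7034.

Power ≈ 0.703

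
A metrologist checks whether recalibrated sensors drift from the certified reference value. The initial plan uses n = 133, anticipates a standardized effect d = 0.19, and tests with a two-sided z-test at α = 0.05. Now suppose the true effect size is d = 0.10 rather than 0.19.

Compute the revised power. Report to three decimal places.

Power ≈ 0.211

With d = 0.10: δ = d·√n = 0.10 × √133 = 1.1533. Critical value z_{0.025} = 1.960.
Revised power = Φ(δ − 1.960) + Φ(−δ − 1.960) = Φ(-0.807) + Φ(-3.113) = 0.2099 + 0.0009 = 0.2108.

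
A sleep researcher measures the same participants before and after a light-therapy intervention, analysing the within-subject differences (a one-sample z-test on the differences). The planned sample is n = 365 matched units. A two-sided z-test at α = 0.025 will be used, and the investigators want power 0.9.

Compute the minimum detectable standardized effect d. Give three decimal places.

Need Φ(δ − 2.241) = 0.9, so δ = 2.241 + 1.282 = 3.523.
(Lower-tail contribution to power is negligible for δ > 0.)
δ = d·√n ⇒ d = δ/√n = 3.523/√365 = 0.1844.

d ≈ 0.184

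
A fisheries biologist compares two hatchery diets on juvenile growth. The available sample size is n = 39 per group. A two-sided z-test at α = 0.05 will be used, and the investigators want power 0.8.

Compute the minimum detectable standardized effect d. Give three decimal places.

d ≈ 0.634

Required noncentrality: δ = z_{0.025} + z_{0.20} = 1.960 + 0.842 = 2.802.
(Lower-tail contribution to power is negligible for δ > 0.)
δ = d·√(n/2) ⇒ d = δ/√(n/2) = 2.802/√(39/2) = 0.6344.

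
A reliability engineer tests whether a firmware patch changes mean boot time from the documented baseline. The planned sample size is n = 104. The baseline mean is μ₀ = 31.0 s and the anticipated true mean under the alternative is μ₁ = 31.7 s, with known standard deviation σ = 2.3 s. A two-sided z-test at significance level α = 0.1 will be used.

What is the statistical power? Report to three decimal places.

Power ≈ 0.928

Standardized effect: d = |μ₁ − μ₀| / σ = |31.7 − 31.0| / 2.3 = 0.3043
Noncentrality parameter: δ = d·√n = 0.3043 × √104 = 3.1038
Critical value for a two-sided test at α = 0.1: z_{α/2} = 1.645.
Power = Φ(δ − 1.645) + Φ(−δ − 1.645) = Φ(1.459) + Φ(-4.749) = 0.9277 + 0.0000 = 0.9277.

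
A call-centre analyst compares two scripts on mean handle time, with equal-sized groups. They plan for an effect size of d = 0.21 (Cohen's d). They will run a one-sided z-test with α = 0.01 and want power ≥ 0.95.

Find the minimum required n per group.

n = 716 per group

Set Φ(δ − 2.326) = 0.95; then δ − 2.326 = Φ⁻¹(0.95) = 1.645, giving δ = 3.971.
δ = d·√(n/2) ⇒ n = 2(δ/d)² = 2 × (3.971 / 0.21)² = 715.21.
Rounding up, n = 716 per group.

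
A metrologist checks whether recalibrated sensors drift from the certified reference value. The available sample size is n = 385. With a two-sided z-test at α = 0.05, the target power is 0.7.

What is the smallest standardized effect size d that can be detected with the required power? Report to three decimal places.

Required noncentrality: δ = z_{0.025} + z_{0.30} = 1.960 + 0.524 = 2.484.
(The second rejection-region term Φ(−δ − z_{α/2}) is negligible and dropped.)
δ = d·√n ⇒ d = δ/√n = 2.484/√385 = 0.1266.

d ≈ 0.127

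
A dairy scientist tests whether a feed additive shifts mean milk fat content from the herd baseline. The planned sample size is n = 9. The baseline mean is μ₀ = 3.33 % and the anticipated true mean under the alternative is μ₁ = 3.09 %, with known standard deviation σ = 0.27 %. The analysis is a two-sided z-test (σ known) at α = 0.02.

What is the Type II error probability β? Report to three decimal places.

Standardized effect: d = |μ₁ − μ₀| / σ = |3.09 − 3.33| / 0.27 = 0.8889
Noncentrality parameter: δ = d·√n = 0.8889 × √9 = 2.6667
Critical value for a two-sided test at α = 0.02: z_{α/2} = 2.326.
Power = Φ(δ − 2.326) + Φ(−δ − 2.326) = Φ(0.340) + Φ(-4.993) = 0.6332 + 0.0000 = 0.6332.
Type II error: β = 1 − power = 1 − 0.6332 = 0.3668.

β ≈ 0.367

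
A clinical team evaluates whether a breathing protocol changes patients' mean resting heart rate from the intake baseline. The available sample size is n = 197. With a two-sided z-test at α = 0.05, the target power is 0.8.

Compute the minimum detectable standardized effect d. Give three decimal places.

d ≈ 0.200

Required noncentrality: δ = z_{0.025} + z_{0.20} = 1.960 + 0.842 = 2.802.
(The second rejection-region term Φ(−δ − z_{α/2}) is negligible and dropped.)
δ = d·√n ⇒ d = δ/√n = 2.802/√197 = 0.1996.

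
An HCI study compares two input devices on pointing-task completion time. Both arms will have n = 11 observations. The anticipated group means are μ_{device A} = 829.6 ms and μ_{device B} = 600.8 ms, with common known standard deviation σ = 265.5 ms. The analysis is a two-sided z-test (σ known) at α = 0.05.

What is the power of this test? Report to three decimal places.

Standardized effect: d = |μ_{device A} − μ_{device B}| / σ = |829.6 − 600.8| / 265.5 = 0.8618
Noncentrality parameter: δ = d·√(n/2) = 0.8618 × √(11/2) = 2.0210
Two-sided α = 0.05 → critical value z_{0.025} = 1.960.
Power = Φ(δ − 1.960) + Φ(−δ − 1.960) = Φ(0.061) + Φ(-3.981) = 0.5243 + 0.0000 = 0.5244.

Power ≈ 0.524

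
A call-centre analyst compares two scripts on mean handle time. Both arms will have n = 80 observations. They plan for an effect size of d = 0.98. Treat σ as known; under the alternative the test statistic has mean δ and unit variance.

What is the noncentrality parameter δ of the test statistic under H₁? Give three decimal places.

δ = d·√(n/2) = 0.98 × √(80/2) = 6.1981

δ ≈ 6.198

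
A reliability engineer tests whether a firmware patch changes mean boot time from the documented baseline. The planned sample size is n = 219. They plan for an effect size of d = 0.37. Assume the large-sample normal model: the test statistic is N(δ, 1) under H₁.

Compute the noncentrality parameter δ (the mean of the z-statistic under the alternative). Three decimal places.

δ ≈ 5.475

The noncentrality parameter scales effect size by the design's sample-size factor: δ = d·√n = 0.37 × √219 = 5.4755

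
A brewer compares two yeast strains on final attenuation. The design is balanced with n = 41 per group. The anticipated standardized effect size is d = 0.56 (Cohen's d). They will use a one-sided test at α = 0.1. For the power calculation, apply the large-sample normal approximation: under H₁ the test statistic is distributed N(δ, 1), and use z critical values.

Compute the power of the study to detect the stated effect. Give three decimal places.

Power ≈ 0.895

Noncentrality parameter: δ = d·√(n/2) = 0.56 × √(41/2) = 2.5355
One-sided α = 0.1 → critical value z_{0.1} = 1.282.
Power = P(Z > 1.282 − δ) = Φ(1.254) = 0.8951.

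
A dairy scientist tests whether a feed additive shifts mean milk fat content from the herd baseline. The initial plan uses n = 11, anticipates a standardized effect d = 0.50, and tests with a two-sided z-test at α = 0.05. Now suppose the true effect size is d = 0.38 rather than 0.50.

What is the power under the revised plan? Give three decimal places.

Power ≈ 0.243

With d = 0.38: δ = d·√n = 0.38 × √11 = 1.2603. Critical value z_{0.025} = 1.960.
Revised power = Φ(δ − 1.960) + Φ(−δ − 1.960) = Φ(-0.700) + Φ(-3.220) = 0.2421 + 0.0006 = 0.2427.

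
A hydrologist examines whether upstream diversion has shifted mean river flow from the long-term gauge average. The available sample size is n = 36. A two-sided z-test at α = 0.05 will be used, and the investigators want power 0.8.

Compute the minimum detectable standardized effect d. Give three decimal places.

d ≈ 0.467

Required noncentrality: δ = z_{0.025} + z_{0.20} = 1.960 + 0.842 = 2.802.
(Lower-tail contribution to power is negligible for δ > 0.)
δ = d·√n ⇒ d = δ/√n = 2.802/√36 = 0.4669.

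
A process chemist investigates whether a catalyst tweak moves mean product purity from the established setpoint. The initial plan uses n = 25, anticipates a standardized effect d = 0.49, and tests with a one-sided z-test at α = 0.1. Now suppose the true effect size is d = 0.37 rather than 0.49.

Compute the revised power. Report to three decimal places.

With d = 0.37: δ = d·√n = 0.37 × √25 = 1.8500. Critical value z_{0.1} = 1.282.
Revised power = P(Z > 1.282 − δ) = Φ(0.568) = 0.7151.

Power ≈ 0.715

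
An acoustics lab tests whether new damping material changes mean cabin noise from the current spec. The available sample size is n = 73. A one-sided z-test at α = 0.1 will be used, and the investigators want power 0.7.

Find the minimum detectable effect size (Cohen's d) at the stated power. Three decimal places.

Required noncentrality: δ = z_{0.1} + z_{0.30} = 1.282 + 0.524 = 1.806.
δ = d·√n ⇒ d = δ/√n = 1.806/√73 = 0.2114.

d ≈ 0.211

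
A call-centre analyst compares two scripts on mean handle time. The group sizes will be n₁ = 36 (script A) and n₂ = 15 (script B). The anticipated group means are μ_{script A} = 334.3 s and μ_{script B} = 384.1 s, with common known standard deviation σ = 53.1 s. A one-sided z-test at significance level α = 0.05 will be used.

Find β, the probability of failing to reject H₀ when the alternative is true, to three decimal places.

Standardized effect: d = |μ_{script A} − μ_{script B}| / σ = |334.3 − 384.1| / 53.1 = 0.9379
Noncentrality parameter: λ = d / √(1/n₁ + 1/n₂) = 0.9379 / √(1/36 + 1/15) = 3.0517
One-sided α = 0.05 → critical value z_{0.05} = 1.645.
Power = Φ(λ − 1.645) = Φ(1.407) = 0.9203.
Type II error: β = 1 − power = 1 − 0.9203 = 0.0797.

β ≈ 0.080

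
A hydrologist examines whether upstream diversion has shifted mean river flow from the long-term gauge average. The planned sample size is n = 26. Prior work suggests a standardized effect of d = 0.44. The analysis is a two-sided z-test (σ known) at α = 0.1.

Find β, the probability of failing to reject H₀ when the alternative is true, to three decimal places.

Noncentrality parameter: δ = d·√n = 0.44 × √26 = 2.2436
Critical value for a two-sided test at α = 0.1: z_{α/2} = 1.645.
Power = Φ(δ − 1.645) + Φ(−δ − 1.645) = Φ(0.599) + Φ(-3.888) = 0.7253 + 0.0001 = 0.7254.
Type II error: β = 1 − power = 1 − 0.7254 = 0.2746.

β ≈ 0.275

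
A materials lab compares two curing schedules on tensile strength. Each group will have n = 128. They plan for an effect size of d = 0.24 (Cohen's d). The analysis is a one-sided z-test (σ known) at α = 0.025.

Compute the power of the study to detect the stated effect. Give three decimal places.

Noncentrality parameter: δ = d·√(n/2) = 0.24 × √(128/2) = 1.9200
Critical value for a one-sided test at α = 0.025: z_α = 1.960.
Power = P(Z > 1.960 − δ) = Φ(-0.040) = 0.4841.

Power ≈ 0.484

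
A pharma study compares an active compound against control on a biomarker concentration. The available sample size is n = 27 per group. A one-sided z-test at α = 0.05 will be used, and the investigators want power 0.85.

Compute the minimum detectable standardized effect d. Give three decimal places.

Need Φ(δ − 1.645) = 0.85, so δ = 1.645 + 1.036 = 2.681.
δ = d·√(n/2) ⇒ d = δ/√(n/2) = 2.681/√(27/2) = 0.7298.

d ≈ 0.730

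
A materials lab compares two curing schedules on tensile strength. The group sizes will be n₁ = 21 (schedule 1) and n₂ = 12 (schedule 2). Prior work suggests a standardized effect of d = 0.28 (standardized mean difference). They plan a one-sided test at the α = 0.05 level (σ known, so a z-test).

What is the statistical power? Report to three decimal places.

Power ≈ 0.192

Noncentrality parameter: δ = d / √(1/n₁ + 1/n₂) = 0.28 / √(1/21 + 1/12) = 0.7738
One-sided α = 0.05 → critical value z_{0.05} = 1.645.
Power = Φ(δ − 1.645) = Φ(-0.871) = 0.1918.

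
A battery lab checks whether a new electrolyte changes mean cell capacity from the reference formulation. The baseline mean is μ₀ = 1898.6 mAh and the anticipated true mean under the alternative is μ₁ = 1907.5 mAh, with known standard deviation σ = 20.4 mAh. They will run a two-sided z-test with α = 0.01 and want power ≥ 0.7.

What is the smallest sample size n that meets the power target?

Standardized effect: d = |μ₁ − μ₀| / σ = |1907.5 − 1898.6| / 20.4 = 0.4363
For power 0.7 need Φ(δ − z_{0.005}) = 0.7, so δ = z_{0.005} + z_{0.30} = 2.576 + 0.524 = 3.100.
(Ignoring the negligible lower-tail rejection probability gives the usual closed-form inversion.)
δ = d·√n ⇒ n = (δ/d)² = (3.100 / 0.4363)² = 50.50.
Rounding up, n = 51.

n = 51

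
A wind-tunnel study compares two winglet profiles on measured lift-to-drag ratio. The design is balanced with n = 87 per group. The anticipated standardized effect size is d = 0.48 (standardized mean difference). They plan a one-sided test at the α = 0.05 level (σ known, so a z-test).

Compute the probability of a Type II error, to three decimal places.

Noncentrality parameter: δ = d·√(n/2) = 0.48 × √(87/2) = 3.1658
One-sided α = 0.05 → critical value z_{0.05} = 1.645.
Power = P(Z > 1.645 − δ) = Φ(1.521) = 0.9359.
Type II error: β = 1 − power = 1 − 0.9359 = 0.0641.

β ≈ 0.064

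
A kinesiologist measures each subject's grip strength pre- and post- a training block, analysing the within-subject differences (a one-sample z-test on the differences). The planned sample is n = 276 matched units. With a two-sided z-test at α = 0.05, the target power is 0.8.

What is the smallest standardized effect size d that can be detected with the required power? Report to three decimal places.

d ≈ 0.169

Need Φ(δ − 1.960) = 0.8, so δ = 1.960 + 0.842 = 2.802.
(The second rejection-region term Φ(−δ − z_{α/2}) is negligible and dropped.)
δ = d·√n ⇒ d = δ/√n = 2.802/√276 = 0.1686.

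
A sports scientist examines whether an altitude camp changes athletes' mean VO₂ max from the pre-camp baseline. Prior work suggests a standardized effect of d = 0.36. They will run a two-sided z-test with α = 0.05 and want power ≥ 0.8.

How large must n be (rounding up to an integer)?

For power 0.8 need Φ(δ − z_{0.025}) = 0.8, so δ = z_{0.025} + z_{0.20} = 1.960 + 0.842 = 2.802.
(For δ > 0 the lower-tail rejection region contributes negligibly to power, so the one-term inversion is standard.)
δ = d·√n ⇒ n = (δ/d)² = (2.802 / 0.36)² = 60.56.
Rounding up, n = 61.

n = 61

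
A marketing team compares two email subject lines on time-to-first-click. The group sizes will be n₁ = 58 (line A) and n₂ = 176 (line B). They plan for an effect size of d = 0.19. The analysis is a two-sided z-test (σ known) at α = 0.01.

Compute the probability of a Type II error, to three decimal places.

Noncentrality parameter: δ = d / √(1/n₁ + 1/n₂) = 0.19 / √(1/58 + 1/176) = 1.2549
Two-sided α = 0.01 → critical value z_{0.005} = 2.576.
Power = Φ(δ − 2.576) + Φ(−δ − 2.576) = Φ(-1.321) + Φ(-3.831) = 0.0933 + 0.0001 = 0.0933.
Type II error: β = 1 − power = 1 − 0.0933 = 0.9067.

β ≈ 0.907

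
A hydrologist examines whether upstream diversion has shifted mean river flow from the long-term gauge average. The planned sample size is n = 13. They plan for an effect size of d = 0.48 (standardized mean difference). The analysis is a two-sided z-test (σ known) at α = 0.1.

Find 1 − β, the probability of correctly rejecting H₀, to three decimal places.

Noncentrality parameter: δ = d·√n = 0.48 × √13 = 1.7307
Critical value for a two-sided test at α = 0.1: z_{α/2} = 1.645.
Power = Φ(δ − 1.645) + Φ(−δ − 1.645) = Φ(0.086) + Φ(-3.376) = 0.5342 + 0.0004 = 0.5346.

Power ≈ 0.535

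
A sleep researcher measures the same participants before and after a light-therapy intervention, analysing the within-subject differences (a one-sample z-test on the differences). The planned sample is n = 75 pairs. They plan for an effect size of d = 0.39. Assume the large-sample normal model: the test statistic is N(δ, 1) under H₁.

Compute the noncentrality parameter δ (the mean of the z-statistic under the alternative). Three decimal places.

δ ≈ 3.377

δ = d·√n = 0.39 × √75 = 3.3775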